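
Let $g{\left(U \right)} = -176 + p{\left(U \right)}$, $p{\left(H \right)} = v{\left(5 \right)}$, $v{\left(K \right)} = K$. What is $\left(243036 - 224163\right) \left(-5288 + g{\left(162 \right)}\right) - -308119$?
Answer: $-102719588$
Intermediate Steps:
$p{\left(H \right)} = 5$
$g{\left(U \right)} = -171$ ($g{\left(U \right)} = -176 + 5 = -171$)
$\left(243036 - 224163\right) \left(-5288 + g{\left(162 \right)}\right) - -308119 = \left(243036 - 224163\right) \left(-5288 - 171\right) - -308119 = 18873 \left(-5459\right) + 308119 = -103027707 + 308119 = -102719588$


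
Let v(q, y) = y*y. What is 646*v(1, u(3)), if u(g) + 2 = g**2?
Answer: 31654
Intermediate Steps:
u(g) = -2 + g**2
v(q, y) = y**2
646*v(1, u(3)) = 646*(-2 + 3**2)**2 = 646*(-2 + 9)**2 = 646*7**2 = 646*49 = 31654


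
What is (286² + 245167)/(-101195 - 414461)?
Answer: -326963/515656 ≈ -0.63407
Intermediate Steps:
(286² + 245167)/(-101195 - 414461) = (81796 + 245167)/(-515656) = 326963*(-1/515656) = -326963/515656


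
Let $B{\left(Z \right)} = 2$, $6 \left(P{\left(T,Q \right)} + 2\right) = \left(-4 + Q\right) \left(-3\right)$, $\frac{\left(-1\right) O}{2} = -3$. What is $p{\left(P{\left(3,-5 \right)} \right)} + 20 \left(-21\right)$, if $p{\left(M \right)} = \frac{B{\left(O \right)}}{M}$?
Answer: $- \frac{2096}{5} \approx -419.2$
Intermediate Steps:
$O = 6$ ($O = \left(-2\right) \left(-3\right) = 6$)
$P{\left(T,Q \right)} = - \frac{Q}{2}$ ($P{\left(T,Q \right)} = -2 + \frac{\left(-4 + Q\right) \left(-3\right)}{6} = -2 + \frac{12 - 3 Q}{6} = -2 - \left(-2 + \frac{Q}{2}\right) = - \frac{Q}{2}$)
$p{\left(M \right)} = \frac{2}{M}$
$p{\left(P{\left(3,-5 \right)} \right)} + 20 \left(-21\right) = \frac{2}{\left(- \frac{1}{2}\right) \left(-5\right)} + 20 \left(-21\right) = \frac{2}{\frac{5}{2}} - 420 = 2 \cdot \frac{2}{5} - 420 = \frac{4}{5} - 420 = - \frac{2096}{5}$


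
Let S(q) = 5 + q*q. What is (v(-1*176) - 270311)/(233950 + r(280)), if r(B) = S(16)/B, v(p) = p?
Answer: -75736360/65506261 ≈ -1.1562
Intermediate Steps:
S(q) = 5 + q²
r(B) = 261/B (r(B) = (5 + 16²)/B = (5 + 256)/B = 261/B)
(v(-1*176) - 270311)/(233950 + r(280)) = (-1*176 - 270311)/(233950 + 261/280) = (-176 - 270311)/(233950 + 261*(1/280)) = -270487/(233950 + 261/280) = -270487/65506261/280 = -270487*280/65506261 = -75736360/65506261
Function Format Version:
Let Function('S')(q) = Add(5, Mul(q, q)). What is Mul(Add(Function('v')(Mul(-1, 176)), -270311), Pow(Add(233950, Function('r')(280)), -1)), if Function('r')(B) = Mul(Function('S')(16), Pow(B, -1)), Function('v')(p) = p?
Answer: Rational(-75736360, 65506261) ≈ -1.1562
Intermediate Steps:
Function('S')(q) = Add(5, Pow(q, 2))
Function('r')(B) = Mul(261, Pow(B, -1)) (Function('r')(B) = Mul(Add(5, Pow(16, 2)), Pow(B, -1)) = Mul(Add(5, 256), Pow(B, -1)) = Mul(261, Pow(B, -1)))
Mul(Add(Function('v')(Mul(-1, 176)), -270311), Pow(Add(233950, Function('r')(280)), -1)) = Mul(Add(Mul(-1, 176), -270311), Pow(Add(233950, Mul(261, Pow(280, -1))), -1)) = Mul(Add(-176, -270311), Pow(Add(233950, Mul(261, Rational(1, 280))), -1)) = Mul(-270487, Pow(Add(233950, Rational(261, 280)), -1)) = Mul(-270487, Pow(Rational(65506261, 280), -1)) = Mul(-270487, Rational(280, 65506261)) = Rational(-75736360, 65506261)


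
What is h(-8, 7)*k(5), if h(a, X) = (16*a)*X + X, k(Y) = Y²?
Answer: -22225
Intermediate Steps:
h(a, X) = X + 16*X*a (h(a, X) = 16*X*a + X = X + 16*X*a)
h(-8, 7)*k(5) = (7*(1 + 16*(-8)))*5² = (7*(1 - 128))*25 = (7*(-127))*25 = -889*25 = -22225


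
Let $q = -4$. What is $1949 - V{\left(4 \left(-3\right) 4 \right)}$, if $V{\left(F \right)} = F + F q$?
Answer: $1805$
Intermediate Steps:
$V{\left(F \right)} = - 3 F$ ($V{\left(F \right)} = F + F \left(-4\right) = F - 4 F = - 3 F$)
$1949 - V{\left(4 \left(-3\right) 4 \right)} = 1949 - - 3 \cdot 4 \left(-3\right) 4 = 1949 - - 3 \left(\left(-12\right) 4\right) = 1949 - \left(-3\right) \left(-48\right) = 1949 - 144 = 1805$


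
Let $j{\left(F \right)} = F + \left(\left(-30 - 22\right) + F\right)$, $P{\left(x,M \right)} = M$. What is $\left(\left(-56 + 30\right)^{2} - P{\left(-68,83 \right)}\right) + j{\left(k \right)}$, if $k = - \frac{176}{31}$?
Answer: $\frac{16419}{31} \approx 529.65$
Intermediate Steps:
$k = - \frac{176}{31}$ ($k = \left(-176\right) \frac{1}{31} = - \frac{176}{31} \approx -5.6774$)
$j{\left(F \right)} = -52 + 2 F$ ($j{\left(F \right)} = F + \left(-52 + F\right) = -52 + 2 F$)
$\left(\left(-56 + 30\right)^{2} - P{\left(-68,83 \right)}\right) + j{\left(k \right)} = \left(\left(-56 + 30\right)^{2} - 83\right) + \left(-52 + 2 \left(- \frac{176}{31}\right)\right) = \left(\left(-26\right)^{2} - 83\right) - \frac{1964}{31} = \left(676 - 83\right) - \frac{1964}{31} = 593 - \frac{1964}{31} = \frac{16419}{31}$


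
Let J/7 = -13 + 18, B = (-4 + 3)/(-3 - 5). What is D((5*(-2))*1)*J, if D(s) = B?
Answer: 35/8 ≈ 4.3750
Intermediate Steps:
B = 1/8 (B = -1/(-8) = -1*(-1/8) = 1/8 ≈ 0.12500)
D(s) = 1/8
J = 35 (J = 7*(-13 + 18) = 7*5 = 35)
D((5*(-2))*1)*J = (1/8)*35 = 35/8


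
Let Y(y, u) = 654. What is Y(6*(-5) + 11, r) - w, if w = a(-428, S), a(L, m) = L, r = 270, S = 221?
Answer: 1082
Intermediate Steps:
w = -428
Y(6*(-5) + 11, r) - w = 654 - 1*(-428) = 654 + 428 = 1082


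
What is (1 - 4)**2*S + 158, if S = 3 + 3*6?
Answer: 347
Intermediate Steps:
S = 21 (S = 3 + 18 = 21)
(1 - 4)**2*S + 158 = (1 - 4)**2*21 + 158 = (-3)**2*21 + 158 = 9*21 + 158 = 189 + 158 = 347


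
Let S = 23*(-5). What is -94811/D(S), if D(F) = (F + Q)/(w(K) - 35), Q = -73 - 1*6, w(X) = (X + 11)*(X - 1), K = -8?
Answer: -2939141/97 ≈ -30300.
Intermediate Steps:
S = -115
w(X) = (-1 + X)*(11 + X) (w(X) = (11 + X)*(-1 + X) = (-1 + X)*(11 + X))
Q = -79 (Q = -73 - 6 = -79)
D(F) = 79/62 - F/62 (D(F) = (F - 79)/((-11 + (-8)**2 + 10*(-8)) - 35) = (-79 + F)/((-11 + 64 - 80) - 35) = (-79 + F)/(-27 - 35) = (-79 + F)/(-62) = (-79 + F)*(-1/62) = 79/62 - F/62)
-94811/D(S) = -94811/(79/62 - 1/62*(-115)) = -94811/(79/62 + 115/62) = -94811/97/31 = -94811*31/97 = -2939141/97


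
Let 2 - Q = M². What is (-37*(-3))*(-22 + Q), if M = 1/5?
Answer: -55611/25 ≈ -2224.4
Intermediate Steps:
M = ⅕ ≈ 0.20000
Q = 49/25 (Q = 2 - (⅕)² = 2 - 1*1/25 = 2 - 1/25 = 49/25 ≈ 1.9600)
(-37*(-3))*(-22 + Q) = (-37*(-3))*(-22 + 49/25) = 111*(-501/25) = -55611/25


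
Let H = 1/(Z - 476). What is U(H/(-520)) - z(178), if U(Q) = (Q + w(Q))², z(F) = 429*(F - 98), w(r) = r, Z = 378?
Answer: -22281587327999/649230400 ≈ -34320.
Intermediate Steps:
H = -1/98 (H = 1/(378 - 476) = 1/(-98) = -1/98 ≈ -0.010204)
z(F) = -42042 + 429*F (z(F) = 429*(-98 + F) = -42042 + 429*F)
U(Q) = 4*Q² (U(Q) = (Q + Q)² = (2*Q)² = 4*Q²)
U(H/(-520)) - z(178) = 4*(-1/98/(-520))² - (-42042 + 429*178) = 4*(-1/98*(-1/520))² - (-42042 + 76362) = 4*(1/50960)² - 1*34320 = 4*(1/2596921600) - 34320 = 1/649230400 - 34320 = -22281587327999/649230400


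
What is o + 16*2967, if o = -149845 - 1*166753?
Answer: -269126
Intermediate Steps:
o = -316598 (o = -149845 - 166753 = -316598)
o + 16*2967 = -316598 + 16*2967 = -316598 + 47472 = -269126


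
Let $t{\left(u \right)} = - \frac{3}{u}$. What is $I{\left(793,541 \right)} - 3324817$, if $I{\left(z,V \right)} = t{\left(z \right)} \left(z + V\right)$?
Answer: $- \frac{2636583883}{793} \approx -3.3248 \cdot 10^{6}$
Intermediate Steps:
$I{\left(z,V \right)} = - \frac{3 \left(V + z\right)}{z}$ ($I{\left(z,V \right)} = - \frac{3}{z} \left(z + V\right) = - \frac{3}{z} \left(V + z\right) = - \frac{3 \left(V + z\right)}{z}$)
$I{\left(793,541 \right)} - 3324817 = \left(-3 - \frac{1623}{793}\right) - 3324817 = - \frac{4002}{793} - 3324817 = - \frac{2636583883}{793}$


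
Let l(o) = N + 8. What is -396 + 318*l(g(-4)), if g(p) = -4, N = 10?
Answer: 5328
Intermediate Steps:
l(o) = 18 (l(o) = 10 + 8 = 18)
-396 + 318*l(g(-4)) = -396 + 318*18 = -396 + 5724 = 5328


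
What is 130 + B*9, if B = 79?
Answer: 841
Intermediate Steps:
130 + B*9 = 130 + 79*9 = 130 + 711 = 841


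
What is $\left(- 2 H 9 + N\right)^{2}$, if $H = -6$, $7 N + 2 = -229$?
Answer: $5625$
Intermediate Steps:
$N = -33$ ($N = - \frac{2}{7} + \frac{1}{7} \left(-229\right) = - \frac{2}{7} - \frac{229}{7} = -33$)
$\left(- 2 H 9 + N\right)^{2} = \left(\left(-2\right) \left(-6\right) 9 - 33\right)^{2} = \left(12 \cdot 9 - 33\right)^{2} = \left(108 - 33\right)^{2} = 75^{2} = 5625$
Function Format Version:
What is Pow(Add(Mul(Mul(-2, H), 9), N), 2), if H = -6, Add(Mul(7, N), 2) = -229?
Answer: 5625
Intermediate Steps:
N = -33 (N = Add(Rational(-2, 7), Mul(Rational(1, 7), -229)) = Add(Rational(-2, 7), Rational(-229, 7)) = -33)
Pow(Add(Mul(Mul(-2, H), 9), N), 2) = Pow(Add(Mul(Mul(-2, -6), 9), -33), 2) = Pow(Add(Mul(12, 9), -33), 2) = Pow(Add(108, -33), 2) = Pow(75, 2) = 5625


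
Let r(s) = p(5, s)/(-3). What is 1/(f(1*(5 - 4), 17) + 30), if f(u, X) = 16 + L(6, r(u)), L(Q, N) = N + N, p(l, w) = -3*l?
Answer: 1/56 ≈ 0.017857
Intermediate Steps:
r(s) = 5 (r(s) = -3*5/(-3) = -15*(-⅓) = 5)
L(Q, N) = 2*N
f(u, X) = 26 (f(u, X) = 16 + 2*5 = 16 + 10 = 26)
1/(f(1*(5 - 4), 17) + 30) = 1/(26 + 30) = 1/56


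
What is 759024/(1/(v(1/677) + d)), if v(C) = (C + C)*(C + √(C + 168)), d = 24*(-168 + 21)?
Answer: -1227330202523040/458329 + 19734624*√455621/458329 ≈ -2.6778e+9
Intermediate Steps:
d = -3528 (d = 24*(-147) = -3528)
v(C) = 2*C*(C + √(168 + C)) (v(C) = (2*C)*(C + √(168 + C)) = 2*C*(C + √(168 + C)))
759024/(1/(v(1/677) + d)) = 759024/(1/(2*(1/677 + √(168 + 1/677))/677 - 3528)) = 759024/(1/(2*(1/677)*(1/677 + √(168 + 1/677)) - 3528)) = 759024/(1/(2*(1/677)*(1/677 + √(113737/677)) - 3528)) = 759024/(1/(2*(1/677)*(1/677 + 13*√455621/677) - 3528)) = 759024/(1/((2/458329 + 26*√455621/458329) - 3528)) = 759024/(1/(-1616984710/458329 + 26*√455621/458329)) = 759024*(-1616984710/458329 + 26*√455621/458329) = -1227330202523040/458329 + 19734624*√455621/458329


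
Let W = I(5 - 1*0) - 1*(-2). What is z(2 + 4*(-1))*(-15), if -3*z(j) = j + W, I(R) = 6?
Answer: 30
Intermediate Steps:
W = 8 (W = 6 - 1*(-2) = 6 + 2 = 8)
z(j) = -8/3 - j/3 (z(j) = -(j + 8)/3 = -(8 + j)/3 = -8/3 - j/3)
z(2 + 4*(-1))*(-15) = (-8/3 - (2 + 4*(-1))/3)*(-15) = (-8/3 - (2 - 4)/3)*(-15) = (-8/3 - ⅓*(-2))*(-15) = (-8/3 + ⅔)*(-15) = -2*(-15) = 30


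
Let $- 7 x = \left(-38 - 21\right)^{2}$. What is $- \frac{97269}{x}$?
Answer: $\frac{680883}{3481} \approx 195.6$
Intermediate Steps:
$x = - \frac{3481}{7}$ ($x = - \frac{\left(-38 - 21\right)^{2}}{7} = - \frac{\left(-59\right)^{2}}{7} = \left(- \frac{1}{7}\right) 3481 = - \frac{3481}{7} \approx -497.29$)
$- \frac{97269}{x} = - \frac{97269}{- \frac{3481}{7}} = \left(-97269\right) \left(- \frac{7}{3481}\right) = \frac{680883}{3481}$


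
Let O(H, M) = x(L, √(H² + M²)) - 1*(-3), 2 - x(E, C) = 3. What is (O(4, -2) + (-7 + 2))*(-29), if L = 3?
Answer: 87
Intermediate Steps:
x(E, C) = -1 (x(E, C) = 2 - 1*3 = 2 - 3 = -1)
O(H, M) = 2 (O(H, M) = -1 - 1*(-3) = -1 + 3 = 2)
(O(4, -2) + (-7 + 2))*(-29) = (2 + (-7 + 2))*(-29) = (2 - 5)*(-29) = -3*(-29) = 87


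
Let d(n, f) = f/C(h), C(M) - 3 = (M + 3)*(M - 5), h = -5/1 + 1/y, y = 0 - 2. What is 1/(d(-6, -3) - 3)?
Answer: -39/121 ≈ -0.32231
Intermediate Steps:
y = -2
h = -11/2 (h = -5/1 + 1/(-2) = -5*1 + 1*(-½) = -5 - ½ = -11/2 ≈ -5.5000)
C(M) = 3 + (-5 + M)*(3 + M) (C(M) = 3 + (M + 3)*(M - 5) = 3 + (3 + M)*(-5 + M) = 3 + (-5 + M)*(3 + M))
d(n, f) = 4*f/117 (d(n, f) = f/(-12 + (-11/2)² - 2*(-11/2)) = f/(-12 + 121/4 + 11) = f/(117/4) = f*(4/117) = 4*f/117)
1/(d(-6, -3) - 3) = 1/((4/117)*(-3) - 3) = 1/(-4/39 - 3) = 1/(-121/39) = -39/121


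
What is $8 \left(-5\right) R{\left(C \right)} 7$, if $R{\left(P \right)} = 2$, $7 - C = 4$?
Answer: $-560$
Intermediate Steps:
$C = 3$ ($C = 7 - 4 = 3$)
$8 \left(-5\right) R{\left(C \right)} 7 = 8 \left(-5\right) 2 \cdot 7 = \left(-40\right) 2 \cdot 7 = \left(-80\right) 7 = -560$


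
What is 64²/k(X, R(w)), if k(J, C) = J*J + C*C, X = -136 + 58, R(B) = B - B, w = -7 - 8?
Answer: 1024/1521 ≈ 0.67324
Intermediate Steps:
w = -15
R(B) = 0
X = -78
k(J, C) = C² + J² (k(J, C) = J² + C² = C² + J²)
64²/k(X, R(w)) = 64²/(0² + (-78)²) = 4096/(0 + 6084) = 4096/6084 = 4096*(1/6084) = 1024/1521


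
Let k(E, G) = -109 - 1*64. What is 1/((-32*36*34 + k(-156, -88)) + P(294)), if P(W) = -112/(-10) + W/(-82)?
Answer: -205/8063344 ≈ -2.5424e-5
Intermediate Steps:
P(W) = 56/5 - W/82 (P(W) = -112*(-⅒) + W*(-1/82) = 56/5 - W/82)
k(E, G) = -173 (k(E, G) = -109 - 64 = -173)
1/((-32*36*34 + k(-156, -88)) + P(294)) = 1/((-32*36*34 - 173) + (56/5 - 1/82*294)) = 1/((-1152*34 - 173) + (56/5 - 147/41)) = 1/((-39168 - 173) + 1561/205) = 1/(-39341 + 1561/205) = 1/(-8063344/205) = -205/8063344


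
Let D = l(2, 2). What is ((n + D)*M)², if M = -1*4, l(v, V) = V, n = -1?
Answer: 16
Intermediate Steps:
D = 2
M = -4
((n + D)*M)² = ((-1 + 2)*(-4))² = (1*(-4))² = (-4)² = 16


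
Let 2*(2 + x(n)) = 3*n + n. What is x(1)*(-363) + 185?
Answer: 185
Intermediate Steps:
x(n) = -2 + 2*n (x(n) = -2 + (3*n + n)/2 = -2 + (4*n)/2 = -2 + 2*n)
x(1)*(-363) + 185 = (-2 + 2*1)*(-363) + 185 = (-2 + 2)*(-363) + 185 = 0*(-363) + 185 = 0 + 185 = 185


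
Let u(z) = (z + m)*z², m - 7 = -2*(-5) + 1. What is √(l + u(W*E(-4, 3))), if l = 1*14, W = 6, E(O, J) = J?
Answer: √11678 ≈ 108.06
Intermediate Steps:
m = 18 (m = 7 + (-2*(-5) + 1) = 7 + (10 + 1) = 7 + 11 = 18)
l = 14
u(z) = z²*(18 + z) (u(z) = (z + 18)*z² = (18 + z)*z² = z²*(18 + z))
√(l + u(W*E(-4, 3))) = √(14 + (6*3)²*(18 + 6*3)) = √(14 + 18²*(18 + 18)) = √(14 + 324*36) = √(14 + 11664) = √11678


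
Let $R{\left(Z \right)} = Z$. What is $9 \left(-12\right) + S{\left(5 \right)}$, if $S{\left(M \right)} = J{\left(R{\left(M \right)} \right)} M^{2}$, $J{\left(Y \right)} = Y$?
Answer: $17$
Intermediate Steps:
$S{\left(M \right)} = M^{3}$ ($S{\left(M \right)} = M M^{2} = M^{3}$)
$9 \left(-12\right) + S{\left(5 \right)} = 9 \left(-12\right) + 5^{3} = -108 + 125 = 17$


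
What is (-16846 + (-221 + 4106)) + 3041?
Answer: -9920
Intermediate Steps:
(-16846 + (-221 + 4106)) + 3041 = (-16846 + 3885) + 3041 = -12961 + 3041 = -9920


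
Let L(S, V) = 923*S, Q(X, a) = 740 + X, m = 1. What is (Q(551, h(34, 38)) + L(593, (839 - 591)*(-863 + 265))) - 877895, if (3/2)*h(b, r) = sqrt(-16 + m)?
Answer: -329265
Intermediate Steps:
h(b, r) = 2*I*sqrt(15)/3 (h(b, r) = 2*sqrt(-16 + 1)/3 = 2*sqrt(-15)/3 = 2*(I*sqrt(15))/3 = 2*I*sqrt(15)/3)
(Q(551, h(34, 38)) + L(593, (839 - 591)*(-863 + 265))) - 877895 = ((740 + 551) + 923*593) - 877895 = (1291 + 547339) - 877895 = 548630 - 877895 = -329265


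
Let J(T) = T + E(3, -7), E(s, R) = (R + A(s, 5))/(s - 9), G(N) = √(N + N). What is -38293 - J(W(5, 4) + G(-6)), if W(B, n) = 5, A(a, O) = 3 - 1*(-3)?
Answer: -229789/6 - 2*I*√3 ≈ -38298.0 - 3.4641*I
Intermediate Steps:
A(a, O) = 6 (A(a, O) = 3 + 3 = 6)
G(N) = √2*√N (G(N) = √(2*N) = √2*√N)
E(s, R) = (6 + R)/(-9 + s) (E(s, R) = (R + 6)/(s - 9) = (6 + R)/(-9 + s))
J(T) = ⅙ + T (J(T) = T + (6 - 7)/(-9 + 3) = T - 1/(-6) = T - ⅙*(-1) = T + ⅙ = ⅙ + T)
-38293 - J(W(5, 4) + G(-6)) = -38293 - (⅙ + (5 + √2*√(-6))) = -38293 - (⅙ + (5 + √2*(I*√6))) = -38293 - (⅙ + (5 + 2*I*√3)) = -38293 - (31/6 + 2*I*√3) = -38293 + (-31/6 - 2*I*√3) = -229789/6 - 2*I*√3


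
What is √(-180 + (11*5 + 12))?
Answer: I*√113 ≈ 10.63*I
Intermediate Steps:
√(-180 + (11*5 + 12)) = √(-180 + (55 + 12)) = √(-180 + 67) = √(-113) = I*√113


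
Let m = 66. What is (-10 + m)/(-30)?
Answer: -28/15 ≈ -1.8667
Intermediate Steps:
(-10 + m)/(-30) = (-10 + 66)/(-30) = 56*(-1/30) = -28/15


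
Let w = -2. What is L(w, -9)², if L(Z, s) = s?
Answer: 81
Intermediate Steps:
L(w, -9)² = (-9)² = 81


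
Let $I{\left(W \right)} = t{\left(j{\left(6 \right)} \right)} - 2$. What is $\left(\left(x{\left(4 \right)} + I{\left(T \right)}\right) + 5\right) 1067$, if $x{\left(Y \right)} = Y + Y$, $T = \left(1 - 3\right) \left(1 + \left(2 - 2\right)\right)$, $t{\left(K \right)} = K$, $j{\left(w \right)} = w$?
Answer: $18139$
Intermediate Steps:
$T = -2$ ($T = - 2 \left(1 + \left(2 - 2\right)\right) = - 2 \left(1 + 0\right) = \left(-2\right) 1 = -2$)
$x{\left(Y \right)} = 2 Y$
$I{\left(W \right)} = 4$ ($I{\left(W \right)} = 6 - 2 = 4$)
$\left(\left(x{\left(4 \right)} + I{\left(T \right)}\right) + 5\right) 1067 = \left(\left(2 \cdot 4 + 4\right) + 5\right) 1067 = \left(\left(8 + 4\right) + 5\right) 1067 = \left(12 + 5\right) 1067 = 17 \cdot 1067 = 18139$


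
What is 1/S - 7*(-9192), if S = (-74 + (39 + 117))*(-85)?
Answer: 448477679/6970 ≈ 64344.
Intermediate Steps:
S = -6970 (S = (-74 + 156)*(-85) = 82*(-85) = -6970)
1/S - 7*(-9192) = 1/(-6970) - 7*(-9192) = -1/6970 - 1*(-64344) = -1/6970 + 64344 = 448477679/6970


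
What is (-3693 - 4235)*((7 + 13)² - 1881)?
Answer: 11741368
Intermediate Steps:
(-3693 - 4235)*((7 + 13)² - 1881) = -7928*(20² - 1881) = -7928*(400 - 1881) = -7928*(-1481) = 11741368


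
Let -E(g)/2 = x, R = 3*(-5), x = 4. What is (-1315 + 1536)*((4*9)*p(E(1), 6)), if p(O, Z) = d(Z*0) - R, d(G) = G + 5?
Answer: 159120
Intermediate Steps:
R = -15
d(G) = 5 + G
E(g) = -8 (E(g) = -2*4 = -8)
p(O, Z) = 20 (p(O, Z) = (5 + Z*0) - 1*(-15) = (5 + 0) + 15 = 5 + 15 = 20)
(-1315 + 1536)*((4*9)*p(E(1), 6)) = (-1315 + 1536)*((4*9)*20) = 221*(36*20) = 221*720 = 159120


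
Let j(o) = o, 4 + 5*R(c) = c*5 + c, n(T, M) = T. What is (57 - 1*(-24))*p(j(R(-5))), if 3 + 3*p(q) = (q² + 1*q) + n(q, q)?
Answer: 20007/25 ≈ 800.28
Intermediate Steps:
R(c) = -⅘ + 6*c/5 (R(c) = -⅘ + (c*5 + c)/5 = -⅘ + (5*c + c)/5 = -⅘ + (6*c)/5 = -⅘ + 6*c/5)
p(q) = -1 + q²/3 + 2*q/3 (p(q) = -1 + ((q² + 1*q) + q)/3 = -1 + ((q² + q) + q)/3 = -1 + ((q + q²) + q)/3 = -1 + (q² + 2*q)/3 = -1 + (q²/3 + 2*q/3) = -1 + q²/3 + 2*q/3)
(57 - 1*(-24))*p(j(R(-5))) = (57 - 1*(-24))*(-1 + (-⅘ + (6/5)*(-5))²/3 + 2*(-⅘ + (6/5)*(-5))/3) = (57 + 24)*(-1 + (-⅘ - 6)²/3 + 2*(-⅘ - 6)/3) = 81*(-1 + (-34/5)²/3 + (⅔)*(-34/5)) = 81*(-1 + (⅓)*(1156/25) - 68/15) = 81*(-1 + 1156/75 - 68/15) = 81*(247/25) = 20007/25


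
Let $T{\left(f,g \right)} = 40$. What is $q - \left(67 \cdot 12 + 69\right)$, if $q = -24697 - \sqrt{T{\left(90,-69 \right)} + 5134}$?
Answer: $-25570 - \sqrt{5174} \approx -25642.0$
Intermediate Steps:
$q = -24697 - \sqrt{5174}$ ($q = -24697 - \sqrt{40 + 5134} = -24697 - \sqrt{5174} \approx -24769.0$)
$q - \left(67 \cdot 12 + 69\right) = \left(-24697 - \sqrt{5174}\right) - \left(67 \cdot 12 + 69\right) = \left(-24697 - \sqrt{5174}\right) - \left(804 + 69\right) = \left(-24697 - \sqrt{5174}\right) - 873 = -25570 - \sqrt{5174}$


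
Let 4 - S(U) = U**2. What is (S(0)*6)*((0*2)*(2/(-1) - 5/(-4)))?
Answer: 0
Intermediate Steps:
S(U) = 4 - U**2
(S(0)*6)*((0*2)*(2/(-1) - 5/(-4))) = ((4 - 1*0**2)*6)*((0*2)*(2/(-1) - 5/(-4))) = ((4 - 1*0)*6)*(0*(2*(-1) - 5*(-1/4))) = ((4 + 0)*6)*(0*(-2 + 5/4)) = (4*6)*(0*(-3/4)) = 24*0 = 0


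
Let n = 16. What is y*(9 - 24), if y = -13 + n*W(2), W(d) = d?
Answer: -285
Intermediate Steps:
y = 19 (y = -13 + 16*2 = -13 + 32 = 19)
y*(9 - 24) = 19*(9 - 24) = 19*(-15) = -285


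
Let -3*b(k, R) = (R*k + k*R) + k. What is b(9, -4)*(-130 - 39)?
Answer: -3549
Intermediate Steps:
b(k, R) = -k/3 - 2*R*k/3 (b(k, R) = -((R*k + k*R) + k)/3 = -((R*k + R*k) + k)/3 = -(2*R*k + k)/3 = -(k + 2*R*k)/3 = -k/3 - 2*R*k/3)
b(9, -4)*(-130 - 39) = (-1/3*9*(1 + 2*(-4)))*(-130 - 39) = -1/3*9*(1 - 8)*(-169) = -1/3*9*(-7)*(-169) = 21*(-169) = -3549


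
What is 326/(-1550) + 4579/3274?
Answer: 3015063/2537350 ≈ 1.1883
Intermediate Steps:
326/(-1550) + 4579/3274 = 326*(-1/1550) + 4579*(1/3274) = -163/775 + 4579/3274 = 3015063/2537350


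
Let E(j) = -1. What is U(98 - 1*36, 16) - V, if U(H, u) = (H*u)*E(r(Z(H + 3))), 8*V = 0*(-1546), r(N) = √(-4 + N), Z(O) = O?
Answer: -992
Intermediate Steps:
V = 0 (V = (0*(-1546))/8 = (⅛)*0 = 0)
U(H, u) = -H*u (U(H, u) = (H*u)*(-1) = -H*u)
U(98 - 1*36, 16) - V = -1*(98 - 1*36)*16 - 1*0 = -1*(98 - 36)*16 + 0 = -1*62*16 + 0 = -992 + 0 = -992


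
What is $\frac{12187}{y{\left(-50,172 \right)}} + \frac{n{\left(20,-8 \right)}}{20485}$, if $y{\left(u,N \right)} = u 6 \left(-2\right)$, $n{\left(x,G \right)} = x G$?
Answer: $\frac{49910939}{2458200} \approx 20.304$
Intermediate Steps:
$n{\left(x,G \right)} = G x$
$y{\left(u,N \right)} = - 12 u$ ($y{\left(u,N \right)} = 6 u \left(-2\right) = - 12 u$)
$\frac{12187}{y{\left(-50,172 \right)}} + \frac{n{\left(20,-8 \right)}}{20485} = \frac{12187}{\left(-12\right) \left(-50\right)} + \frac{\left(-8\right) 20}{20485} = \frac{12187}{600} - \frac{32}{4097} = \frac{49910939}{2458200}$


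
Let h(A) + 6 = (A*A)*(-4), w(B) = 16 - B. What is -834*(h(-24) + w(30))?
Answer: 1938216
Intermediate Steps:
h(A) = -6 - 4*A**2 (h(A) = -6 + (A*A)*(-4) = -6 + A**2*(-4) = -6 - 4*A**2)
-834*(h(-24) + w(30)) = -834*((-6 - 4*(-24)**2) + (16 - 1*30)) = -834*((-6 - 4*576) + (16 - 30)) = -834*((-6 - 2304) - 14) = -834*(-2310 - 14) = -834*(-2324) = 1938216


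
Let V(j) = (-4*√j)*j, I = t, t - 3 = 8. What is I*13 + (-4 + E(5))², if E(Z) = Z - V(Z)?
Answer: 2144 + 40*√5 ≈ 2233.4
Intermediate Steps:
t = 11 (t = 3 + 8 = 11)
I = 11
V(j) = -4*j^(3/2)
E(Z) = Z + 4*Z^(3/2) (E(Z) = Z - (-4)*Z^(3/2) = Z + 4*Z^(3/2))
I*13 + (-4 + E(5))² = 11*13 + (-4 + (5 + 4*5^(3/2)))² = 143 + (-4 + (5 + 4*(5*√5)))² = 143 + (-4 + (5 + 20*√5))² = 143 + (1 + 20*√5)²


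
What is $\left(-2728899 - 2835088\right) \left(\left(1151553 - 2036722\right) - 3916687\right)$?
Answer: $26717464359872$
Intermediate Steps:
$\left(-2728899 - 2835088\right) \left(\left(1151553 - 2036722\right) - 3916687\right) = - 5563987 \left(-885169 - 3916687\right) = \left(-5563987\right) \left(-4801856\right) = 26717464359872$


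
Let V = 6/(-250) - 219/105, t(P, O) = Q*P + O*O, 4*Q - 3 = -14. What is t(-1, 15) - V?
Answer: 804509/3500 ≈ 229.86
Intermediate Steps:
Q = -11/4 (Q = ¾ + (¼)*(-14) = ¾ - 7/2 = -11/4 ≈ -2.7500)
t(P, O) = O² - 11*P/4 (t(P, O) = -11*P/4 + O*O = -11*P/4 + O² = O² - 11*P/4)
V = -1846/875 (V = 6*(-1/250) - 219*1/105 = -3/125 - 73/35 = -1846/875 ≈ -2.1097)
t(-1, 15) - V = (15² - 11/4*(-1)) - 1*(-1846/875) = (225 + 11/4) + 1846/875 = 911/4 + 1846/875 = 804509/3500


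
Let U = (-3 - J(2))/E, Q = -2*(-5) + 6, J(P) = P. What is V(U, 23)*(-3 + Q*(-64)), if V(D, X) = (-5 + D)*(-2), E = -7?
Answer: -61620/7 ≈ -8802.9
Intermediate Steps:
Q = 16 (Q = 10 + 6 = 16)
U = 5/7 (U = (-3 - 1*2)/(-7) = (-3 - 2)*(-1/7) = -5*(-1/7) = 5/7 ≈ 0.71429)
V(D, X) = 10 - 2*D
V(U, 23)*(-3 + Q*(-64)) = (10 - 2*5/7)*(-3 + 16*(-64)) = (10 - 10/7)*(-3 - 1024) = (60/7)*(-1027) = -61620/7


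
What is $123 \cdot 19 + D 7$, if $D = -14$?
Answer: $2239$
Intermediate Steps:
$123 \cdot 19 + D 7 = 123 \cdot 19 - 98 = 2337 - 98 = 2239$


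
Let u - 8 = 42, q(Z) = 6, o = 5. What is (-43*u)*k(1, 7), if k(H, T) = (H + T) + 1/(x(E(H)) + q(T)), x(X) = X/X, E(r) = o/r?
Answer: -122550/7 ≈ -17507.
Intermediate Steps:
E(r) = 5/r
u = 50 (u = 8 + 42 = 50)
x(X) = 1
k(H, T) = 1/7 + H + T (k(H, T) = (H + T) + 1/(1 + 6) = (H + T) + 1/7 = 1/7 + H + T)
(-43*u)*k(1, 7) = (-43*50)*(1/7 + 1 + 7) = -2150*57/7 = -122550/7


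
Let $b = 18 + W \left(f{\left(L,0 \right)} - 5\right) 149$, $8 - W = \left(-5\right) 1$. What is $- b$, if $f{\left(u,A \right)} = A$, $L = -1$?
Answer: $9667$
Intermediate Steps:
$W = 13$ ($W = 8 - \left(-5\right) 1 = 8 - -5 = 8 + 5 = 13$)
$b = -9667$ ($b = 18 + 13 \left(0 - 5\right) 149 = 18 + 13 \left(-5\right) 149 = 18 - 9685 = -9667$)
$- b = \left(-1\right) \left(-9667\right) = 9667$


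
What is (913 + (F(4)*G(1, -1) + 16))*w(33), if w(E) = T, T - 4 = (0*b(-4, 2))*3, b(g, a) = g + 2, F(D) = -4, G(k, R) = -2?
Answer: 3748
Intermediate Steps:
b(g, a) = 2 + g
T = 4 (T = 4 + (0*(2 - 4))*3 = 4 + (0*(-2))*3 = 4 + 0*3 = 4 + 0 = 4)
w(E) = 4
(913 + (F(4)*G(1, -1) + 16))*w(33) = (913 + (-4*(-2) + 16))*4 = (913 + (8 + 16))*4 = (913 + 24)*4 = 937*4 = 3748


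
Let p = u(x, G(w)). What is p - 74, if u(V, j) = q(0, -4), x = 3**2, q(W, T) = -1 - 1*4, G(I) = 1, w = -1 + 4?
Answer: -79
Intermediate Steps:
w = 3
q(W, T) = -5 (q(W, T) = -1 - 4 = -5)
x = 9
u(V, j) = -5
p = -5
p - 74 = -5 - 74 = -79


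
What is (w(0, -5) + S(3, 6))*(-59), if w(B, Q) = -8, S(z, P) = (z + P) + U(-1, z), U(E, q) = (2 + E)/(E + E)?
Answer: -59/2 ≈ -29.500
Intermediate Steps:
U(E, q) = (2 + E)/(2*E) (U(E, q) = (2 + E)/((2*E)) = (2 + E)*(1/(2*E)) = (2 + E)/(2*E))
S(z, P) = -1/2 + P + z (S(z, P) = (z + P) + (1/2)*(2 - 1)/(-1) = (P + z) + (1/2)*(-1)*1 = (P + z) - 1/2 = -1/2 + P + z)
(w(0, -5) + S(3, 6))*(-59) = (-8 + (-1/2 + 6 + 3))*(-59) = (-8 + 17/2)*(-59) = (1/2)*(-59) = -59/2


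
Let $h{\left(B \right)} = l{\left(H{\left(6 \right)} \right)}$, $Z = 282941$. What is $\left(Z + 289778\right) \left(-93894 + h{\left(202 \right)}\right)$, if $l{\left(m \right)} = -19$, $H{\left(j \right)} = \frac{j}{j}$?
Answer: $-53785759447$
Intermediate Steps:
$H{\left(j \right)} = 1$
$h{\left(B \right)} = -19$
$\left(Z + 289778\right) \left(-93894 + h{\left(202 \right)}\right) = \left(282941 + 289778\right) \left(-93894 - 19\right) = 572719 \left(-93913\right) = -53785759447$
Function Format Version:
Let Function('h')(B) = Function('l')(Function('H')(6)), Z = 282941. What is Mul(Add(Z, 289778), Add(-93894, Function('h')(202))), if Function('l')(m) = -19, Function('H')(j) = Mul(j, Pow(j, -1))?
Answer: -53785759447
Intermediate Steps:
Function('H')(j) = 1
Function('h')(B) = -19
Mul(Add(Z, 289778), Add(-93894, Function('h')(202))) = Mul(Add(282941, 289778), Add(-93894, -19)) = Mul(572719, -93913) = -53785759447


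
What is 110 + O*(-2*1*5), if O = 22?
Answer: -110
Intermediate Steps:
110 + O*(-2*1*5) = 110 + 22*(-2*1*5) = 110 + 22*(-2*5) = 110 + 22*(-10) = 110 - 220 = -110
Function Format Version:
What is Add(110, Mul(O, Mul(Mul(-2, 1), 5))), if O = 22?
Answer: -110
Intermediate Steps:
Add(110, Mul(O, Mul(Mul(-2, 1), 5))) = Add(110, Mul(22, Mul(Mul(-2, 1), 5))) = Add(110, Mul(22, Mul(-2, 5))) = Add(110, Mul(22, -10)) = Add(110, -220) = -110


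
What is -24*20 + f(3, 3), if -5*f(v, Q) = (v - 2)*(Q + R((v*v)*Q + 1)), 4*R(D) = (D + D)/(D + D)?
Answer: -9613/20 ≈ -480.65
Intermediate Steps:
R(D) = 1/4 (R(D) = ((D + D)/(D + D))/4 = ((2*D)/((2*D)))/4 = ((2*D)*(1/(2*D)))/4 = (1/4)*1 = 1/4)
f(v, Q) = -(-2 + v)*(1/4 + Q)/5 (f(v, Q) = -(v - 2)*(Q + 1/4)/5 = -(-2 + v)*(1/4 + Q)/5)
-24*20 + f(3, 3) = -24*20 + (1/10 - 1/20*3 + (2/5)*3 - 1/5*3*3) = -480 + (1/10 - 3/20 + 6/5 - 9/5) = -480 - 13/20 = -9613/20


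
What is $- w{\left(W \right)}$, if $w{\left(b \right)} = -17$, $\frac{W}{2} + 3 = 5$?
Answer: $17$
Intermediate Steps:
$W = 4$ ($W = -6 + 2 \cdot 5 = -6 + 10 = 4$)
$- w{\left(W \right)} = \left(-1\right) \left(-17\right) = 17$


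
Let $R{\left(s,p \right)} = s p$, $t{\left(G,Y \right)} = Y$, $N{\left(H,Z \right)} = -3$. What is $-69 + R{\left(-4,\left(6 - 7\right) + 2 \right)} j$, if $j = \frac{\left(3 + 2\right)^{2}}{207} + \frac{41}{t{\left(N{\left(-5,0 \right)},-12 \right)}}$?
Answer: $- \frac{11554}{207} \approx -55.816$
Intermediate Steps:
$R{\left(s,p \right)} = p s$
$j = - \frac{2729}{828}$ ($j = \frac{\left(3 + 2\right)^{2}}{207} + \frac{41}{-12} = 5^{2} \cdot \frac{1}{207} + 41 \left(- \frac{1}{12}\right) = 25 \cdot \frac{1}{207} - \frac{41}{12} = \frac{25}{207} - \frac{41}{12} = - \frac{2729}{828} \approx -3.2959$)
$-69 + R{\left(-4,\left(6 - 7\right) + 2 \right)} j = -69 + \left(\left(6 - 7\right) + 2\right) \left(-4\right) \left(- \frac{2729}{828}\right) = -69 + \left(-1 + 2\right) \left(-4\right) \left(- \frac{2729}{828}\right) = -69 + 1 \left(-4\right) \left(- \frac{2729}{828}\right) = -69 - - \frac{2729}{207} = -69 + \frac{2729}{207} = - \frac{11554}{207}$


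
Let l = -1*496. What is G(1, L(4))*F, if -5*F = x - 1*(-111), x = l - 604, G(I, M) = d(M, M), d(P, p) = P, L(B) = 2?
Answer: 1978/5 ≈ 395.60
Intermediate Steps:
G(I, M) = M
l = -496
x = -1100 (x = -496 - 604 = -1100)
F = 989/5 (F = -(-1100 - 1*(-111))/5 = -(-1100 + 111)/5 = -1/5*(-989) = 989/5 ≈ 197.80)
G(1, L(4))*F = 2*(989/5) = 1978/5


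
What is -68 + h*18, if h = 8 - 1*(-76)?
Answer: 1444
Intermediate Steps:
h = 84 (h = 8 + 76 = 84)
-68 + h*18 = -68 + 84*18 = -68 + 1512 = 1444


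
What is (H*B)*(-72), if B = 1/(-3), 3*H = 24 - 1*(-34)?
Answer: 464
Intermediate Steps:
H = 58/3 (H = (24 - 1*(-34))/3 = (24 + 34)/3 = (1/3)*58 = 58/3 ≈ 19.333)
B = -1/3 ≈ -0.33333
(H*B)*(-72) = ((58/3)*(-1/3))*(-72) = -58/9*(-72) = 464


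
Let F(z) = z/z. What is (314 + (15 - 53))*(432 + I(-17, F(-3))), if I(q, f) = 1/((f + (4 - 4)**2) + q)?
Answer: 476859/4 ≈ 1.1921e+5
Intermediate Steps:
F(z) = 1
I(q, f) = 1/(f + q) (I(q, f) = 1/((f + 0**2) + q) = 1/((f + 0) + q) = 1/(f + q))
(314 + (15 - 53))*(432 + I(-17, F(-3))) = (314 + (15 - 53))*(432 + 1/(1 - 17)) = (314 - 38)*(432 + 1/(-16)) = 276*(432 - 1/16) = 276*(6911/16) = 476859/4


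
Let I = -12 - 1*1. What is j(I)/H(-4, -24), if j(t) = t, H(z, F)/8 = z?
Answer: 13/32 ≈ 0.40625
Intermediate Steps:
H(z, F) = 8*z
I = -13 (I = -12 - 1 = -13)
j(I)/H(-4, -24) = -13/(8*(-4)) = -13/(-32) = -13*(-1/32) = 13/32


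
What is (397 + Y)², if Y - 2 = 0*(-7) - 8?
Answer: 152881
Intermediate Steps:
Y = -6 (Y = 2 + (0*(-7) - 8) = 2 + (0 - 8) = 2 - 8 = -6)
(397 + Y)² = (397 - 6)² = 391² = 152881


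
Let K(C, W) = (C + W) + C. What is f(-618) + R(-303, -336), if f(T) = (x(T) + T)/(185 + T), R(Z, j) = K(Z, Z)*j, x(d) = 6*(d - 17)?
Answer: 132253020/433 ≈ 3.0543e+5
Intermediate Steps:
x(d) = -102 + 6*d (x(d) = 6*(-17 + d) = -102 + 6*d)
K(C, W) = W + 2*C
R(Z, j) = 3*Z*j (R(Z, j) = (Z + 2*Z)*j = (3*Z)*j = 3*Z*j)
f(T) = (-102 + 7*T)/(185 + T) (f(T) = ((-102 + 6*T) + T)/(185 + T) = (-102 + 7*T)/(185 + T))
f(-618) + R(-303, -336) = (-102 + 7*(-618))/(185 - 618) + 3*(-303)*(-336) = (-102 - 4326)/(-433) + 305424 = -1/433*(-4428) + 305424 = 4428/433 + 305424 = 132253020/433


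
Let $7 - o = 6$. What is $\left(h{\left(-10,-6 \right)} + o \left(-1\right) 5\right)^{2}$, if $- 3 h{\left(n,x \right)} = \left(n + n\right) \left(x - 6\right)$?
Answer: $7225$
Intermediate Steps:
$h{\left(n,x \right)} = - \frac{2 n \left(-6 + x\right)}{3}$ ($h{\left(n,x \right)} = - \frac{\left(n + n\right) \left(x - 6\right)}{3} = - \frac{2 n \left(-6 + x\right)}{3}$)
$o = 1$ ($o = 7 - 6 = 1$)
$\left(h{\left(-10,-6 \right)} + o \left(-1\right) 5\right)^{2} = \left(\frac{2}{3} \left(-10\right) \left(6 - -6\right) + 1 \left(-1\right) 5\right)^{2} = \left(\frac{2}{3} \left(-10\right) \left(6 + 6\right) - 5\right)^{2} = \left(\frac{2}{3} \left(-10\right) 12 - 5\right)^{2} = \left(-80 - 5\right)^{2} = \left(-85\right)^{2} = 7225$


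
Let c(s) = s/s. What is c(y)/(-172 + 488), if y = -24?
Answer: 1/316 ≈ 0.0031646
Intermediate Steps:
c(s) = 1
c(y)/(-172 + 488) = 1/(-172 + 488) = 1/316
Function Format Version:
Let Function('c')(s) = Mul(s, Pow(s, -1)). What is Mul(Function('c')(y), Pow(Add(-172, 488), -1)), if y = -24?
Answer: Rational(1, 316) ≈ 0.0031646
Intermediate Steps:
Function('c')(s) = 1
Mul(Function('c')(y), Pow(Add(-172, 488), -1)) = Mul(1, Pow(Add(-172, 488), -1)) = Mul(1, Pow(316, -1)) = Mul(1, Rational(1, 316)) = Rational(1, 316)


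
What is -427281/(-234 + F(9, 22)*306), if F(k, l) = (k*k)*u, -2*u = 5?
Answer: 142427/20733 ≈ 6.8696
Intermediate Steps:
u = -5/2 (u = -1/2*5 = -5/2 ≈ -2.5000)
F(k, l) = -5*k**2/2 (F(k, l) = (k*k)*(-5/2) = k**2*(-5/2) = -5*k**2/2)
-427281/(-234 + F(9, 22)*306) = -427281/(-234 - 5/2*9**2*306) = -427281/(-234 - 5/2*81*306) = -427281/(-234 - 405/2*306) = -427281/(-234 - 61965) = -427281/(-62199) = -427281*(-1/62199) = 142427/20733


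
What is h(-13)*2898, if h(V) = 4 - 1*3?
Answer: 2898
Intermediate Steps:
h(V) = 1 (h(V) = 4 - 3 = 1)
h(-13)*2898 = 1*2898 = 2898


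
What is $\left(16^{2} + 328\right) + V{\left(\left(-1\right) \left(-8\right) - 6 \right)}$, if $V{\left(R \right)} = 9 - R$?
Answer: $591$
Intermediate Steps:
$\left(16^{2} + 328\right) + V{\left(\left(-1\right) \left(-8\right) - 6 \right)} = \left(16^{2} + 328\right) - \left(-9 - 6 + 8\right) = \left(256 + 328\right) + \left(9 - \left(8 - 6\right)\right) = 584 + \left(9 - 2\right) = 584 + 7 = 591$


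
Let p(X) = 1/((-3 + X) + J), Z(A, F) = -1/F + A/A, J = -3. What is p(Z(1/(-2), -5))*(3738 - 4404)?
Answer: 555/4 ≈ 138.75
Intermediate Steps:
Z(A, F) = 1 - 1/F (Z(A, F) = -1/F + 1 = 1 - 1/F)
p(X) = 1/(-6 + X) (p(X) = 1/((-3 + X) - 3) = 1/(-6 + X))
p(Z(1/(-2), -5))*(3738 - 4404) = (3738 - 4404)/(-6 + (-1 - 5)/(-5)) = -666/(-6 - 1/5*(-6)) = -666/(-6 + 6/5) = -666/(-24/5) = -5/24*(-666) = 555/4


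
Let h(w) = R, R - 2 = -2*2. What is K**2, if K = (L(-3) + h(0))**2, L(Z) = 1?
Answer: 1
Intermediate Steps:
R = -2 (R = 2 - 2*2 = 2 - 4 = -2)
h(w) = -2
K = 1 (K = (1 - 2)**2 = (-1)**2 = 1)
K**2 = 1**2 = 1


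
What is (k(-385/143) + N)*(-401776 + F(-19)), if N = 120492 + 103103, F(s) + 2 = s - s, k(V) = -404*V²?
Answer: -1152566795430/13 ≈ -8.8659e+10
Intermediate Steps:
F(s) = -2 (F(s) = -2 + (s - s) = -2 + 0 = -2)
N = 223595
(k(-385/143) + N)*(-401776 + F(-19)) = (-404*(-385/143)² + 223595)*(-401776 - 2) = (-404*(-385*1/143)² + 223595)*(-401778) = (-404*(-35/13)² + 223595)*(-401778) = (-404*1225/169 + 223595)*(-401778) = (-494900/169 + 223595)*(-401778) = (37292655/169)*(-401778) = -1152566795430/13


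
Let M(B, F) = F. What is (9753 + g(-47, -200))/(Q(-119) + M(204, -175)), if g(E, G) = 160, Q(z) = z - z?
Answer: -9913/175 ≈ -56.646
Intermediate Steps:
Q(z) = 0
(9753 + g(-47, -200))/(Q(-119) + M(204, -175)) = (9753 + 160)/(0 - 175) = 9913/(-175) = 9913*(-1/175) = -9913/175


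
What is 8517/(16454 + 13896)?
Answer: 8517/30350 ≈ 0.28063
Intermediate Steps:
8517/(16454 + 13896) = 8517/30350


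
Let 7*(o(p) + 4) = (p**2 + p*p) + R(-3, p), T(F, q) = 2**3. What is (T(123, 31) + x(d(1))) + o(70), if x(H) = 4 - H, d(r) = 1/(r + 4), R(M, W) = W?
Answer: 7089/5 ≈ 1417.8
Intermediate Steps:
d(r) = 1/(4 + r)
T(F, q) = 8
o(p) = -4 + p/7 + 2*p**2/7 (o(p) = -4 + ((p**2 + p*p) + p)/7 = -4 + ((p**2 + p**2) + p)/7 = -4 + (2*p**2 + p)/7 = -4 + (p + 2*p**2)/7 = -4 + (p/7 + 2*p**2/7) = -4 + p/7 + 2*p**2/7)
(T(123, 31) + x(d(1))) + o(70) = (8 + (4 - 1/(4 + 1))) + (-4 + (1/7)*70 + (2/7)*70**2) = (8 + (4 - 1/5)) + (-4 + 10 + (2/7)*4900) = (8 + (4 - 1*1/5)) + (-4 + 10 + 1400) = (8 + (4 - 1/5)) + 1406 = (8 + 19/5) + 1406 = 59/5 + 1406 = 7089/5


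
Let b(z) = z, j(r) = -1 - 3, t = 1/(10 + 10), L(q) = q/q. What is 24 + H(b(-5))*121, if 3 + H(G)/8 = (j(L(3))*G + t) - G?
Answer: 106842/5 ≈ 21368.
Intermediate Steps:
L(q) = 1
t = 1/20 ≈ 0.050000
j(r) = -4
H(G) = -118/5 - 40*G (H(G) = -24 + 8*((-4*G + 1/20) - G) = -24 + 8*((1/20 - 4*G) - G) = -24 + 8*(1/20 - 5*G) = -24 + (2/5 - 40*G) = -118/5 - 40*G)
24 + H(b(-5))*121 = 24 + (-118/5 - 40*(-5))*121 = 24 + (-118/5 + 200)*121 = 24 + (882/5)*121 = 24 + 106722/5 = 106842/5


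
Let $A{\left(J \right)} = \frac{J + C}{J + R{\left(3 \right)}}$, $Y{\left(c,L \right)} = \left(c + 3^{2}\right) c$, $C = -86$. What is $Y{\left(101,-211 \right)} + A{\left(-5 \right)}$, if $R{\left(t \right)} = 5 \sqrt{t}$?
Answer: $\frac{111009}{10} - \frac{91 \sqrt{3}}{10} \approx 11085.0$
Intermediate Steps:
$Y{\left(c,L \right)} = c \left(9 + c\right)$ ($Y{\left(c,L \right)} = \left(c + 9\right) c = \left(9 + c\right) c = c \left(9 + c\right)$)
$A{\left(J \right)} = \frac{-86 + J}{J + 5 \sqrt{3}}$ ($A{\left(J \right)} = \frac{J - 86}{J + 5 \sqrt{3}} = \frac{-86 + J}{J + 5 \sqrt{3}}$)
$Y{\left(101,-211 \right)} + A{\left(-5 \right)} = 101 \left(9 + 101\right) + \frac{-86 - 5}{-5 + 5 \sqrt{3}} = 101 \cdot 110 + \frac{1}{-5 + 5 \sqrt{3}} \left(-91\right) = 11110 - \frac{91}{-5 + 5 \sqrt{3}}$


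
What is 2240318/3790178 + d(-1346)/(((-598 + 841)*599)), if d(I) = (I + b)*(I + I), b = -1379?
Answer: 14064851360863/275843469573 ≈ 50.989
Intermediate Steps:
d(I) = 2*I*(-1379 + I) (d(I) = (I - 1379)*(I + I) = (-1379 + I)*(2*I) = 2*I*(-1379 + I))
2240318/3790178 + d(-1346)/(((-598 + 841)*599)) = 2240318/3790178 + (2*(-1346)*(-1379 - 1346))/(((-598 + 841)*599)) = 2240318*(1/3790178) + (2*(-1346)*(-2725))/((243*599)) = 1120159/1895089 + 7335700/145557 = 14064851360863/275843469573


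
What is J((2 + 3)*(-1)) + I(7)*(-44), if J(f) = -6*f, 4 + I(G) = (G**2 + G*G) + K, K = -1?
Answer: -4062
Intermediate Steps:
I(G) = -5 + 2*G**2 (I(G) = -4 + ((G**2 + G*G) - 1) = -4 + ((G**2 + G**2) - 1) = -4 + (2*G**2 - 1) = -4 + (-1 + 2*G**2) = -5 + 2*G**2)
J((2 + 3)*(-1)) + I(7)*(-44) = -6*(2 + 3)*(-1) + (-5 + 2*7**2)*(-44) = -30*(-1) + (-5 + 2*49)*(-44) = -6*(-5) + (-5 + 98)*(-44) = 30 + 93*(-44) = 30 - 4092 = -4062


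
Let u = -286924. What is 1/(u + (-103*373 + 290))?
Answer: -1/325053 ≈ -3.0764e-6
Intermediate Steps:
1/(u + (-103*373 + 290)) = 1/(-286924 + (-103*373 + 290)) = 1/(-286924 + (-38419 + 290)) = 1/(-286924 - 38129) = 1/(-325053) = -1/325053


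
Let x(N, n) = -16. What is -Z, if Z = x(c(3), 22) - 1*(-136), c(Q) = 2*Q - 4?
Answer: -120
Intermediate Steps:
c(Q) = -4 + 2*Q
Z = 120 (Z = -16 - 1*(-136) = -16 + 136 = 120)
-Z = -1*120 = -120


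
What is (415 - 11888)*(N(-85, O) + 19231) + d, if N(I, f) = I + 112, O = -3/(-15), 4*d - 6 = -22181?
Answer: -883810311/4 ≈ -2.2095e+8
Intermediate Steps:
d = -22175/4 (d = 3/2 + (¼)*(-22181) = 3/2 - 22181/4 = -22175/4 ≈ -5543.8)
O = ⅕ (O = -1/15*(-3) = ⅕ ≈ 0.20000)
N(I, f) = 112 + I
(415 - 11888)*(N(-85, O) + 19231) + d = (415 - 11888)*((112 - 85) + 19231) - 22175/4 = -11473*(27 + 19231) - 22175/4 = -11473*19258 - 22175/4 = -220947034 - 22175/4 = -883810311/4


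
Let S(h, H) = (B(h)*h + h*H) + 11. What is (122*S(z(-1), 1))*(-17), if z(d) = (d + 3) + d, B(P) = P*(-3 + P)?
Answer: -20740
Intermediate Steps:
z(d) = 3 + 2*d (z(d) = (3 + d) + d = 3 + 2*d)
S(h, H) = 11 + H*h + h²*(-3 + h) (S(h, H) = ((h*(-3 + h))*h + h*H) + 11 = (h²*(-3 + h) + H*h) + 11 = (H*h + h²*(-3 + h)) + 11 = 11 + H*h + h²*(-3 + h))
(122*S(z(-1), 1))*(-17) = (122*(11 + 1*(3 + 2*(-1)) + (3 + 2*(-1))²*(-3 + (3 + 2*(-1)))))*(-17) = (122*(11 + 1*(3 - 2) + (3 - 2)²*(-3 + (3 - 2))))*(-17) = (122*(11 + 1*1 + 1²*(-3 + 1)))*(-17) = (122*(11 + 1 + 1*(-2)))*(-17) = (122*(11 + 1 - 2))*(-17) = (122*10)*(-17) = 1220*(-17) = -20740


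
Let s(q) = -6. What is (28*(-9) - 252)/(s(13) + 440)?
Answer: -36/31 ≈ -1.1613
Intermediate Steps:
(28*(-9) - 252)/(s(13) + 440) = (28*(-9) - 252)/(-6 + 440) = (-252 - 252)/434 = -504*1/434 = -36/31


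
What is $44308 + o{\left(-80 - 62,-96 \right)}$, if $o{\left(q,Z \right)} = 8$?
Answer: $44316$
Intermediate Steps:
$44308 + o{\left(-80 - 62,-96 \right)} = 44308 + 8 = 44316$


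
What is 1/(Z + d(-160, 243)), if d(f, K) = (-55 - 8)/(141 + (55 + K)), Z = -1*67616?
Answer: -439/29683487 ≈ -1.4789e-5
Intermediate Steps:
Z = -67616
d(f, K) = -63/(196 + K)
1/(Z + d(-160, 243)) = 1/(-67616 - 63/(196 + 243)) = 1/(-67616 - 63/439) = 1/(-29683487/439) = -439/29683487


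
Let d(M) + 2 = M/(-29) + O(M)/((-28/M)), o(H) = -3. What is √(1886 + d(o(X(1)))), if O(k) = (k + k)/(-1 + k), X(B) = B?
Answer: 3*√138042030/812 ≈ 43.408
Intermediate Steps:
O(k) = 2*k/(-1 + k) (O(k) = (2*k)/(-1 + k) = 2*k/(-1 + k))
d(M) = -2 - M/29 - M²/(14*(-1 + M)) (d(M) = -2 + (M/(-29) + (2*M/(-1 + M))/((-28/M))) = -2 + (M*(-1/29) + (2*M/(-1 + M))*(-M/28)) = -2 + (-M/29 - M²/(14*(-1 + M))) = -2 - M/29 - M²/(14*(-1 + M)))
√(1886 + d(o(X(1)))) = √(1886 + (812 - 798*(-3) - 43*(-3)²)/(406*(-1 - 3))) = √(1886 + (1/406)*(812 + 2394 - 43*9)/(-4)) = √(1886 + (1/406)*(-¼)*(812 + 2394 - 387)) = √(1886 + (1/406)*(-¼)*2819) = √(1886 - 2819/1624) = √(3060045/1624) = 3*√138042030/812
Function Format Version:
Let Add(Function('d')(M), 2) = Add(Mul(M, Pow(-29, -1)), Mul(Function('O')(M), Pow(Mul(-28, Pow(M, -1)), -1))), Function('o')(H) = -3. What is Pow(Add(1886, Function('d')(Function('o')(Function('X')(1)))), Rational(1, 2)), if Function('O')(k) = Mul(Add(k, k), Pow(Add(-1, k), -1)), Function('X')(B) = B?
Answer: Mul(Rational(3, 812), Pow(138042030, Rational(1, 2))) ≈ 43.408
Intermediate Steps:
Function('O')(k) = Mul(2, k, Pow(Add(-1, k), -1)) (Function('O')(k) = Mul(Mul(2, k), Pow(Add(-1, k), -1)) = Mul(2, k, Pow(Add(-1, k), -1)))
Function('d')(M) = Add(-2, Mul(Rational(-1, 29), M), Mul(Rational(-1, 14), Pow(M, 2), Pow(Add(-1, M), -1))) (Function('d')(M) = Add(-2, Add(Mul(M, Pow(-29, -1)), Mul(Mul(2, M, Pow(Add(-1, M), -1)), Pow(Mul(-28, Pow(M, -1)), -1)))) = Add(-2, Add(Mul(M, Rational(-1, 29)), Mul(Mul(2, M, Pow(Add(-1, M), -1)), Mul(Rational(-1, 28), M)))) = Add(-2, Add(Mul(Rational(-1, 29), M), Mul(Rational(-1, 14), Pow(M, 2), Pow(Add(-1, M), -1)))) = Add(-2, Mul(Rational(-1, 29), M), Mul(Rational(-1, 14), Pow(M, 2), Pow(Add(-1, M), -1))))
Pow(Add(1886, Function('d')(Function('o')(Function('X')(1)))), Rational(1, 2)) = Pow(Add(1886, Mul(Rational(1, 406), Pow(Add(-1, -3), -1), Add(812, Mul(-798, -3), Mul(-43, Pow(-3, 2))))), Rational(1, 2)) = Pow(Add(1886, Mul(Rational(1, 406), Pow(-4, -1), Add(812, 2394, Mul(-43, 9)))), Rational(1, 2)) = Pow(Add(1886, Mul(Rational(1, 406), Rational(-1, 4), Add(812, 2394, -387))), Rational(1, 2)) = Pow(Add(1886, Mul(Rational(1, 406), Rational(-1, 4), 2819)), Rational(1, 2)) = Pow(Add(1886, Rational(-2819, 1624)), Rational(1, 2)) = Pow(Rational(3060045, 1624), Rational(1, 2)) = Mul(Rational(3, 812), Pow(138042030, Rational(1, 2)))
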